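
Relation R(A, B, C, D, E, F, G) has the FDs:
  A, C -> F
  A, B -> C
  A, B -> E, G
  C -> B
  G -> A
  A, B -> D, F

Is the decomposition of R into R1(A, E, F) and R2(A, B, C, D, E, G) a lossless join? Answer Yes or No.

No

Common attributes: {A, E}; their closure is {A, E}.
The closure covers neither R1 nor R2 entirely; the join is not lossless.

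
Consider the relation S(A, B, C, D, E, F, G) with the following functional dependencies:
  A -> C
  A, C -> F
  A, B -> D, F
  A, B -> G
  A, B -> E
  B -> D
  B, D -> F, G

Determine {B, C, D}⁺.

Start with {B, C, D}.
B, D -> F, G applies; add {F, G} → now {B, C, D, F, G}.
No further FD applies.

{B, C, D, F, G}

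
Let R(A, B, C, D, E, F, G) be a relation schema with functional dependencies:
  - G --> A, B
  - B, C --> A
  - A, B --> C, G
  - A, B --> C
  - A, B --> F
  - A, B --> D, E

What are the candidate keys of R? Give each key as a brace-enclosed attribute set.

{G}⁺ = {A, B, C, D, E, F, G}, which is every attribute, so {G} is a candidate key.
{A, B}⁺ = {A, B, C, D, E, F, G}, which is every attribute, so {A, B} is a candidate key.
{B, C}⁺ = {A, B, C, D, E, F, G}, which is every attribute, so {B, C} is a candidate key.
No proper subset of any of these is a key, and no other minimal superkey exists.

{A, B}, {B, C}, {G}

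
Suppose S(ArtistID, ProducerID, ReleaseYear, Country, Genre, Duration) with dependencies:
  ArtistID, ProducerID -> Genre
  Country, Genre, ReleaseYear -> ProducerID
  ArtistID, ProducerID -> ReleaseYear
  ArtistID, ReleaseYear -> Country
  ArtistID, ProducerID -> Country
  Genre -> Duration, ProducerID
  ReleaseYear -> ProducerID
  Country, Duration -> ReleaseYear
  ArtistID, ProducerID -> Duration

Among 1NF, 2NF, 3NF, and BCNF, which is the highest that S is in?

3NF

Candidate keys: {ArtistID, Country, Duration}, {ArtistID, Genre}, {ArtistID, ProducerID}, {ArtistID, ReleaseYear}. Prime attributes: {ArtistID, Country, Duration, Genre, ProducerID, ReleaseYear}.
Country, Genre, ReleaseYear -> ProducerID breaks BCNF: {Country, Genre, ReleaseYear}⁺ = {Country, Duration, Genre, ProducerID, ReleaseYear}, so {Country, Genre, ReleaseYear} is not a superkey.
Since {ProducerID} ⊆ prime attributes and every other non-superkey FD also has a prime right side, the schema is in 3NF.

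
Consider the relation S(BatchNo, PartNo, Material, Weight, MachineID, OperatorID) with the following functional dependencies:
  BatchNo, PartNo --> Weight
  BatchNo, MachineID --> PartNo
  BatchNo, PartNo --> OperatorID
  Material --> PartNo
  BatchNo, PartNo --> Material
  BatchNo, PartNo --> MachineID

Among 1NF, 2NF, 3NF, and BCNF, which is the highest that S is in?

Candidate keys: {BatchNo, MachineID}, {BatchNo, Material}, {BatchNo, PartNo}. Prime attributes: {BatchNo, MachineID, Material, PartNo}.
Material --> PartNo: {Material}⁺ = {Material, PartNo}, which is not all of the attributes, so the left side is not a superkey — BCNF is violated.
Its right-hand attributes {PartNo} are all prime, as are those of every other non-superkey FD — the relation is in 3NF.

3NF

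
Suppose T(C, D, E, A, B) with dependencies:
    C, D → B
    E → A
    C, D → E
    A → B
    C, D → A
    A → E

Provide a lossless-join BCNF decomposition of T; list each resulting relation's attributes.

{A, B, E}; {C, D, E}

Candidate key of the original relation: {C, D}.
{A, B, C, D, E}: {E} determines {A, B, E} here but is not a superkey — split on E → A, B, giving {A, B, E} and {C, D, E}.
{A, B, E}: every determinant is a superkey — BCNF.
{C, D, E}: every determinant is a superkey — BCNF.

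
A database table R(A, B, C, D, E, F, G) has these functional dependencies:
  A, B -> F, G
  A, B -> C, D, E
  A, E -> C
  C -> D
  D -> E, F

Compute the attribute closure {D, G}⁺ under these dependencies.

Start with {D, G}.
D -> E, F applies; add {E, F} → now {D, E, F, G}.
No further FD applies.

{D, E, F, G}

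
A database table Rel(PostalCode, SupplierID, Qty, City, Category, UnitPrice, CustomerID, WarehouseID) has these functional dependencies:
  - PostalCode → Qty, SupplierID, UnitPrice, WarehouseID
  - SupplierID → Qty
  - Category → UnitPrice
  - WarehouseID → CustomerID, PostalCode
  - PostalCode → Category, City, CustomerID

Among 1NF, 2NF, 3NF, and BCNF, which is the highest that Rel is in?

Candidate keys: {PostalCode}, {WarehouseID}. Prime attributes: {PostalCode, WarehouseID}.
For SupplierID → Qty we have {SupplierID}⁺ = {Qty, SupplierID}; {SupplierID} is not a superkey, so BCNF fails.
SupplierID → Qty has non-prime {Qty} on the right and a non-superkey on the left, so 3NF fails.
All keys have size 1, which rules out partial dependencies — 2NF is satisfied.

2NF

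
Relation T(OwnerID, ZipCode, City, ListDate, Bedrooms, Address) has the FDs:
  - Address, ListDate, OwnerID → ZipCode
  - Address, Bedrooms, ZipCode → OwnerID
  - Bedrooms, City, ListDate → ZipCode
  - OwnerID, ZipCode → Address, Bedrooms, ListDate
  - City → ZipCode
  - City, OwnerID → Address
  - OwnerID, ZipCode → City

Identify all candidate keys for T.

{Address, Bedrooms, City}, {Address, Bedrooms, ZipCode}, {Address, ListDate, OwnerID}, {City, OwnerID}, {OwnerID, ZipCode}

{City, OwnerID}⁺ = {Address, Bedrooms, City, ListDate, OwnerID, ZipCode}, which is every attribute, so {City, OwnerID} is a candidate key.
{OwnerID, ZipCode}⁺ = {Address, Bedrooms, City, ListDate, OwnerID, ZipCode}, which is every attribute, so {OwnerID, ZipCode} is a candidate key.
{Address, Bedrooms, City}⁺ = {Address, Bedrooms, City, ListDate, OwnerID, ZipCode}, which is every attribute, so {Address, Bedrooms, City} is a candidate key.
{Address, Bedrooms, ZipCode}⁺ = {Address, Bedrooms, City, ListDate, OwnerID, ZipCode}, which is every attribute, so {Address, Bedrooms, ZipCode} is a candidate key.
{Address, ListDate, OwnerID}⁺ = {Address, Bedrooms, City, ListDate, OwnerID, ZipCode}, which is every attribute, so {Address, ListDate, OwnerID} is a candidate key.
No proper subset of any of these is a key, and no other minimal superkey exists.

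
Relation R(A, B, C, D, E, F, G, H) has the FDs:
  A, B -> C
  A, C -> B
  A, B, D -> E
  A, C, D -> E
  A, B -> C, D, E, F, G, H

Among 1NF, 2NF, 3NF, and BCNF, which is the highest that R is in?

BCNF

Candidate keys: {A, B}, {A, C}. Prime attributes: {A, B, C}.
Every FD has a superkey on the left, so the relation is in BCNF.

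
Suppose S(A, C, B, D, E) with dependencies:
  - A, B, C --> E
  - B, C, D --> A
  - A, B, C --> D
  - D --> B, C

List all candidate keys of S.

{A, B, C}, {D}

{D}⁺ = {A, B, C, D, E}, which is every attribute, so {D} is a candidate key.
{A, B, C}⁺ = {A, B, C, D, E}, which is every attribute, so {A, B, C} is a candidate key.
Any other superkey properly contains one of these, so there are no further candidate keys.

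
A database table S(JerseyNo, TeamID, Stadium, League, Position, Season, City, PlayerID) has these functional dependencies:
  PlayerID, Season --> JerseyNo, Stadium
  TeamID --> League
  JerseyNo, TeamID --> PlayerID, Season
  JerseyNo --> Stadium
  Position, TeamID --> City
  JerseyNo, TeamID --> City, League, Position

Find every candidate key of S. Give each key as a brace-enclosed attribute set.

Attributes never on any right-hand side: {TeamID} — every candidate key must contain it.
{JerseyNo, TeamID}⁺ = {City, JerseyNo, League, PlayerID, Position, Season, Stadium, TeamID}, which is every attribute, so {JerseyNo, TeamID} is a candidate key.
{PlayerID, Season, TeamID}⁺ = {City, JerseyNo, League, PlayerID, Position, Season, Stadium, TeamID}, which is every attribute, so {PlayerID, Season, TeamID} is a candidate key.
No proper subset of any of these is a key, and no other minimal superkey exists.

{JerseyNo, TeamID}, {PlayerID, Season, TeamID}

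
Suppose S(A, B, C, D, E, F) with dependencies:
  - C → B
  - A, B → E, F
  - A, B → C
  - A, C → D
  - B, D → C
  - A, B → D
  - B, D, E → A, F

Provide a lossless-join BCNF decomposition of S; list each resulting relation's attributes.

Candidate keys of the original relation: {A, B}, {A, C}, {B, D, E}, {C, D, E}.
Within {A, B, C, D, E, F}: {C}⁺ ∩ {A, B, C, D, E, F} = {B, C}, not the whole set, so C → B violates BCNF; decompose into {B, C} and {A, C, D, E, F}.
{B, C} is in BCNF.
{A, C, D, E, F} is in BCNF.

{A, C, D, E, F}; {B, C}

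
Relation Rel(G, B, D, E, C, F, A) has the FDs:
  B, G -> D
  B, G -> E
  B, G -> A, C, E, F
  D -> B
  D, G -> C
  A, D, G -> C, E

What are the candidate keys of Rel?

{B, G}, {D, G}

Attributes never on any right-hand side: {G} — every candidate key must contain it.
{B, G}⁺ = {A, B, C, D, E, F, G} — all of the relation — so {B, G} is a candidate key.
{D, G}⁺ = {A, B, C, D, E, F, G} — all of the relation — so {D, G} is a candidate key.
No proper subset of any of these is a key, and no other minimal superkey exists.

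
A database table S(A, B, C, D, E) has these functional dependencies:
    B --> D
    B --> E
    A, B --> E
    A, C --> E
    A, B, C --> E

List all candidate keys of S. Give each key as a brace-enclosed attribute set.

{A, B, C}

No FD produces {A, B, C}, so they must be in every candidate key.
{A, B, C}⁺ = {A, B, C, D, E}, which is every attribute, so {A, B, C} is a candidate key.
No smaller or unrelated set reaches every attribute, so there are no other keys.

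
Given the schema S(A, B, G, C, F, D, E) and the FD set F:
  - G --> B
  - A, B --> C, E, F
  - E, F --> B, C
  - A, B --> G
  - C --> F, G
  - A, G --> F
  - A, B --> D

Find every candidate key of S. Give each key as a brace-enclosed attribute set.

{A} never appears on the right of any FD, so every key must include it.
{A, B}⁺ = {A, B, C, D, E, F, G} — all of the relation — so {A, B} is a candidate key.
{A, C}⁺ = {A, B, C, D, E, F, G} — all of the relation — so {A, C} is a candidate key.
{A, G}⁺ = {A, B, C, D, E, F, G} — all of the relation — so {A, G} is a candidate key.
{A, E, F}⁺ = {A, B, C, D, E, F, G} — all of the relation — so {A, E, F} is a candidate key.
These are minimal and exhaustive — every other superkey contains one of them.

{A, B}, {A, C}, {A, E, F}, {A, G}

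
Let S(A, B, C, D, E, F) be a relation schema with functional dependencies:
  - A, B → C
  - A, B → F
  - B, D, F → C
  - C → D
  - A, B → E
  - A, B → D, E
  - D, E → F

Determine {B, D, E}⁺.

{B, C, D, E, F}

Start with {B, D, E}.
D, E → F applies; add {F} → now {B, D, E, F}.
B, D, F → C applies; add {C} → now {B, C, D, E, F}.
No further FD applies.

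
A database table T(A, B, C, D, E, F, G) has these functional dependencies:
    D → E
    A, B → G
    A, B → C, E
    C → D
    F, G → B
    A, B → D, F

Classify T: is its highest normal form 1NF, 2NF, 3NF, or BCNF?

2NF

Candidate keys: {A, B}, {A, F, G}. Prime attributes: {A, B, F, G}.
For D → E we have {D}⁺ = {D, E}; {D} is not a superkey, so BCNF fails.
D → E has non-prime {E} on the right and a non-superkey on the left, so 3NF fails.
No proper subset of a key has a non-prime attribute in its closure, so there is no partial dependency; 2NF holds.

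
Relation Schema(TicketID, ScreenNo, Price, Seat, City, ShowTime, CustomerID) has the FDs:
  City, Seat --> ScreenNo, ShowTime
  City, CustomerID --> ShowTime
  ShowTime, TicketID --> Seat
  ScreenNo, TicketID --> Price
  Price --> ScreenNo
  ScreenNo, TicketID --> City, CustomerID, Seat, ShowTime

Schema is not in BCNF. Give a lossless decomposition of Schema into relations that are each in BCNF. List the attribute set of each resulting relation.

Candidate keys of the original relation: {City, CustomerID, TicketID}, {City, Seat, TicketID}, {City, ShowTime, TicketID}, {Price, TicketID}, {ScreenNo, TicketID}.
{City, CustomerID, Price, ScreenNo, Seat, ShowTime, TicketID}: {City, Seat} determines {City, ScreenNo, Seat, ShowTime} here but is not a superkey — split on City, Seat --> ScreenNo, ShowTime, giving {City, ScreenNo, Seat, ShowTime} and {City, CustomerID, Price, Seat, TicketID}.
{City, ScreenNo, Seat, ShowTime} has no BCNF violation.
{City, CustomerID, Price, Seat, TicketID} has no BCNF violation.

{City, CustomerID, Price, Seat, TicketID}; {City, ScreenNo, Seat, ShowTime}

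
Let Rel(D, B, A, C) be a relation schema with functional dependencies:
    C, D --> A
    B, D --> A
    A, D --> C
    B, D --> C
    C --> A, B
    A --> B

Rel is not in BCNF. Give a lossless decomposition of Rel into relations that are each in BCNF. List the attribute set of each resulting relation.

Candidate keys of the original relation: {A, D}, {B, D}, {C, D}.
In {A, B, C, D}, {C} is not a superkey ({C}⁺ restricted to this set is {A, B, C}), so split on C --> A, B into {A, B, C} and {C, D}.
In {A, B, C}, {A} is not a superkey ({A}⁺ restricted to this set is {A, B}), so split on A --> B into {A, B} and {A, C}.
{A, B} is in BCNF.
{A, C} is in BCNF.
{C, D} is in BCNF.

{A, B}; {A, C}; {C, D}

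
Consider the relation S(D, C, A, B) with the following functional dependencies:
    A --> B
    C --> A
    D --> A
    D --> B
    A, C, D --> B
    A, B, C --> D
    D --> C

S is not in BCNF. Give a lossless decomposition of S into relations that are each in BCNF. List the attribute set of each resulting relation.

{A, B}; {A, C, D}

Candidate keys of the original relation: {C}, {D}.
Within {A, B, C, D}: {A}⁺ ∩ {A, B, C, D} = {A, B}, not the whole set, so A --> B violates BCNF; decompose into {A, B} and {A, C, D}.
{A, B} is in BCNF.
{A, C, D} is in BCNF.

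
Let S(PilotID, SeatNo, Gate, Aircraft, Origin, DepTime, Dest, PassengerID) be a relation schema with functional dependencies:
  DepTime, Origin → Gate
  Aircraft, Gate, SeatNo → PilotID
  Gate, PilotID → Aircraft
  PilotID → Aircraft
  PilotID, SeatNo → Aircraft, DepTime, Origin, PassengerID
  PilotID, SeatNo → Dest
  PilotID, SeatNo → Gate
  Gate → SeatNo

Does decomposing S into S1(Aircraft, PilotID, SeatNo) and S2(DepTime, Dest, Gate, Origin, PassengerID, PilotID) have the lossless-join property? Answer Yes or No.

No

The shared attributes are {PilotID} and {PilotID}⁺ = {Aircraft, PilotID}.
Neither S1 nor S2 is contained in that closure, so the decomposition is lossy.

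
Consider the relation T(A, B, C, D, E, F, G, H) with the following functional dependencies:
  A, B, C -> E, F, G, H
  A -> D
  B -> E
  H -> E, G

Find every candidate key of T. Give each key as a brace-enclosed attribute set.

{A, B, C}

{A, B, C} never appear on the right of any FD, so every key must include all of them.
{A, B, C}⁺ = {A, B, C, D, E, F, G, H} — all of the relation — so {A, B, C} is a candidate key.
Every other attribute set either contains this one or has a smaller closure.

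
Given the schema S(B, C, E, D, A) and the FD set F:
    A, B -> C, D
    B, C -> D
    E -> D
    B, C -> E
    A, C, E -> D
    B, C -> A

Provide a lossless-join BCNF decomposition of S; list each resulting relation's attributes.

{A, B, C, E}; {D, E}

Candidate keys of the original relation: {A, B}, {B, C}.
In {A, B, C, D, E}, {E} is not a superkey ({E}⁺ restricted to this set is {D, E}), so split on E -> D into {D, E} and {A, B, C, E}.
{D, E}: every determinant is a superkey — BCNF.
{A, B, C, E}: every determinant is a superkey — BCNF.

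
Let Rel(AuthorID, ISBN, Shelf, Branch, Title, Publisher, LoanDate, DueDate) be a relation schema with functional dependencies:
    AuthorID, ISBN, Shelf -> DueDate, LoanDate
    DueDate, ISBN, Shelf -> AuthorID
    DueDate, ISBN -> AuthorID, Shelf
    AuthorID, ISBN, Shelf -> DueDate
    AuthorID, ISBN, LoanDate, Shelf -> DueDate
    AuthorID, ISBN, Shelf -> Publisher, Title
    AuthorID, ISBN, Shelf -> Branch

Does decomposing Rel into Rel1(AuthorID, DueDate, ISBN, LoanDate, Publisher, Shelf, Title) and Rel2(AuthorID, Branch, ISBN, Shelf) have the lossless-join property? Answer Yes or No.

Rel1 ∩ Rel2 = {AuthorID, ISBN, Shelf}; its closure under F is {AuthorID, Branch, DueDate, ISBN, LoanDate, Publisher, Shelf, Title}.
Rel1 is contained in that closure, so Rel1 ∩ Rel2 -> Rel1 holds and the join is lossless.

Yes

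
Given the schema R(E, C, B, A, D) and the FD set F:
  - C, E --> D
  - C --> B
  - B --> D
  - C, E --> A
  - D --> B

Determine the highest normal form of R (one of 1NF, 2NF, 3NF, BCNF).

Candidate key: {C, E}. Prime attributes: {C, E}.
C --> B: {C}⁺ = {B, C, D}, which is not all of the attributes, so the left side is not a superkey — BCNF is violated.
C --> B has non-prime {B} on the right and a non-superkey on the left, so 3NF fails.
{C} is a proper subset of the key {C, E}, and {C}⁺ contains the non-prime attributes {B, D} — a partial dependency, so 2NF is violated.

1NF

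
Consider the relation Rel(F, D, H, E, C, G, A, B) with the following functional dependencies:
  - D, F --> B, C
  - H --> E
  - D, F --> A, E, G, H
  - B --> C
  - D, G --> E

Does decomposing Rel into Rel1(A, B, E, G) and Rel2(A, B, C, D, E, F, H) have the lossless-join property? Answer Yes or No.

The shared attributes are {A, B, E} and {A, B, E}⁺ = {A, B, C, E}.
Neither Rel1 nor Rel2 is contained in that closure, so the decomposition is lossy.

No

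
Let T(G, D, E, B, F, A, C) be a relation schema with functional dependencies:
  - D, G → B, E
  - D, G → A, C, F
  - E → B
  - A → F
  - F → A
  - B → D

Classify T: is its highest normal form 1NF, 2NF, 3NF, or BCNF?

Candidate keys: {B, G}, {D, G}, {E, G}. Prime attributes: {B, D, E, G}.
E → B breaks BCNF: {E}⁺ = {B, D, E}, so {E} is not a superkey.
A → F determines the non-prime attribute {F} from a non-superkey — 3NF is violated.
No proper subset of a key has a non-prime attribute in its closure, so there is no partial dependency; 2NF holds.

2NF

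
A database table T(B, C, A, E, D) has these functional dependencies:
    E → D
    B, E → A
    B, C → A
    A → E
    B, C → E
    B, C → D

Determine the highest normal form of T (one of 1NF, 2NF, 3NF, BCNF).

Candidate key: {B, C}. Prime attributes: {B, C}.
E → D breaks BCNF: {E}⁺ = {D, E}, so {E} is not a superkey.
E → D has non-prime {D} on the right and a non-superkey on the left, so 3NF fails.
No non-prime attribute depends on a proper subset of any candidate key, so 2NF holds.

2NF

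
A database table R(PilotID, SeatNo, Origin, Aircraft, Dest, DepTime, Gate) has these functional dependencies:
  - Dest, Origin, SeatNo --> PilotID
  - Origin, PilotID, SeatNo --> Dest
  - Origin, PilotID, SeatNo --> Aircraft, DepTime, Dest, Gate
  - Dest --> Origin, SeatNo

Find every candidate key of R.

{Dest}⁺ = {Aircraft, DepTime, Dest, Gate, Origin, PilotID, SeatNo}, which is every attribute, so {Dest} is a candidate key.
{Origin, PilotID, SeatNo}⁺ = {Aircraft, DepTime, Dest, Gate, Origin, PilotID, SeatNo}, which is every attribute, so {Origin, PilotID, SeatNo} is a candidate key.
Any other superkey properly contains one of these, so there are no further candidate keys.

{Dest}, {Origin, PilotID, SeatNo}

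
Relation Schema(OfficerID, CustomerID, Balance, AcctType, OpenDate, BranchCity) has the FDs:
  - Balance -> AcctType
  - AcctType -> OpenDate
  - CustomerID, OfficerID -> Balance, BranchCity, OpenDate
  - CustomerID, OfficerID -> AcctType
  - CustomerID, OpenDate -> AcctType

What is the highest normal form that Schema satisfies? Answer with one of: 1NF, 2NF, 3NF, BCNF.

2NF

Candidate key: {CustomerID, OfficerID}. Prime attributes: {CustomerID, OfficerID}.
Balance -> AcctType breaks BCNF: {Balance}⁺ = {AcctType, Balance, OpenDate}, so {Balance} is not a superkey.
Balance -> AcctType has non-prime {AcctType} on the right and a non-superkey on the left, so 3NF fails.
No proper subset of a key has a non-prime attribute in its closure, so there is no partial dependency; 2NF holds.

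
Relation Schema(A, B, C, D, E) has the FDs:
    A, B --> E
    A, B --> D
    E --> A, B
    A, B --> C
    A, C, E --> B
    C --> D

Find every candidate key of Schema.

{A, B}, {E}

{E}⁺ = {A, B, C, D, E}, which is every attribute, so {E} is a candidate key.
{A, B}⁺ = {A, B, C, D, E}, which is every attribute, so {A, B} is a candidate key.
Any other superkey properly contains one of these, so there are no further candidate keys.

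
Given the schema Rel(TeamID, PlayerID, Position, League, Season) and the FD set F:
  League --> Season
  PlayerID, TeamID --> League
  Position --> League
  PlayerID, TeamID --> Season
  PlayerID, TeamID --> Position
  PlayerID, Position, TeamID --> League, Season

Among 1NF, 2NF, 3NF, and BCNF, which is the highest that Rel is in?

2NF

Candidate key: {PlayerID, TeamID}. Prime attributes: {PlayerID, TeamID}.
For League --> Season we have {League}⁺ = {League, Season}; {League} is not a superkey, so BCNF fails.
League --> Season has non-prime {Season} on the right and a non-superkey on the left, so 3NF fails.
No non-prime attribute depends on a proper subset of any candidate key, so 2NF holds.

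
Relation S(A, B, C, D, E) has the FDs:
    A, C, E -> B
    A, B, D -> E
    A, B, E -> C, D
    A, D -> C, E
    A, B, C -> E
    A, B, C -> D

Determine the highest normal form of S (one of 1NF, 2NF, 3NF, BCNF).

BCNF

Candidate keys: {A, B, C}, {A, B, E}, {A, C, E}, {A, D}. Prime attributes: {A, B, C, D, E}.
Each dependency's left side is a superkey — BCNF holds.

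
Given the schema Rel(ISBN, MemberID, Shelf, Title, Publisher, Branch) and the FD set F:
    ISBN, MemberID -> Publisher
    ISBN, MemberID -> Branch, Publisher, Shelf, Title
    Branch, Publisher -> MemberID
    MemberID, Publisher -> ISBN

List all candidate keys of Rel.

{Branch, Publisher}, {ISBN, MemberID}, {MemberID, Publisher}

{Branch, Publisher}⁺ = {Branch, ISBN, MemberID, Publisher, Shelf, Title}, which is every attribute, so {Branch, Publisher} is a candidate key.
{ISBN, MemberID}⁺ = {Branch, ISBN, MemberID, Publisher, Shelf, Title}, which is every attribute, so {ISBN, MemberID} is a candidate key.
{MemberID, Publisher}⁺ = {Branch, ISBN, MemberID, Publisher, Shelf, Title}, which is every attribute, so {MemberID, Publisher} is a candidate key.
No proper subset of any of these is a key, and no other minimal superkey exists.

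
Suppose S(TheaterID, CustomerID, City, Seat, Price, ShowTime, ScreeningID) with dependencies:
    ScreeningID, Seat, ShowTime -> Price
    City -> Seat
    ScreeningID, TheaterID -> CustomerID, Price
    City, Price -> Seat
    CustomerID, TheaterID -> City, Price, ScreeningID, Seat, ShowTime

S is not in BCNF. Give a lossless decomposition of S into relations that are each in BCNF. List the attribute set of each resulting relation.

{City, CustomerID, ScreeningID, ShowTime, TheaterID}; {City, Seat}; {Price, ScreeningID, Seat, ShowTime}

Candidate keys of the original relation: {CustomerID, TheaterID}, {ScreeningID, TheaterID}.
In {City, CustomerID, Price, ScreeningID, Seat, ShowTime, TheaterID}, {ScreeningID, Seat, ShowTime} is not a superkey ({ScreeningID, Seat, ShowTime}⁺ restricted to this set is {Price, ScreeningID, Seat, ShowTime}), so split on ScreeningID, Seat, ShowTime -> Price into {Price, ScreeningID, Seat, ShowTime} and {City, CustomerID, ScreeningID, Seat, ShowTime, TheaterID}.
{Price, ScreeningID, Seat, ShowTime} has no BCNF violation.
In {City, CustomerID, ScreeningID, Seat, ShowTime, TheaterID}, {City} is not a superkey ({City}⁺ restricted to this set is {City, Seat}), so split on City -> Seat into {City, Seat} and {City, CustomerID, ScreeningID, ShowTime, TheaterID}.
{City, Seat} has no BCNF violation.
{City, CustomerID, ScreeningID, ShowTime, TheaterID} has no BCNF violation.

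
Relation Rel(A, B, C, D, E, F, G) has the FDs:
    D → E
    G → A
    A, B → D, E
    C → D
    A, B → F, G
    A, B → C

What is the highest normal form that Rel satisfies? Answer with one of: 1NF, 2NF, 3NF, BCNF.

Candidate keys: {A, B}, {B, G}. Prime attributes: {A, B, G}.
D → E: {D}⁺ = {D, E}, which is not all of the attributes, so the left side is not a superkey — BCNF is violated.
D → E determines the non-prime attribute {E} from a non-superkey — 3NF is violated.
Checking every proper subset of each key, none determines a non-prime attribute — 2NF is satisfied.

2NF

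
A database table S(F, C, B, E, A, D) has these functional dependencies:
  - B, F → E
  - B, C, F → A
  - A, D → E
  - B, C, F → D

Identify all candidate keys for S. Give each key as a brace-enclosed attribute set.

No FD produces {B, C, F}, so they must be in every candidate key.
{B, C, F}⁺ = {A, B, C, D, E, F} — all of the relation — so {B, C, F} is a candidate key.
No smaller or unrelated set reaches every attribute, so there are no other keys.

{B, C, F}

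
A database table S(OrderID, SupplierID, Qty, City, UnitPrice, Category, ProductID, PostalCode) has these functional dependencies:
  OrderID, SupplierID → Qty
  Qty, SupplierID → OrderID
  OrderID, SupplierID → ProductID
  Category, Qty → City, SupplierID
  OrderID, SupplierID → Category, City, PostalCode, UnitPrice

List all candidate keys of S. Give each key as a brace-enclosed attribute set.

{Category, Qty}, {OrderID, SupplierID}, {Qty, SupplierID}

{Category, Qty} is a candidate key since {Category, Qty}⁺ = {Category, City, OrderID, PostalCode, ProductID, Qty, SupplierID, UnitPrice} covers every attribute.
{OrderID, SupplierID} is a candidate key since {OrderID, SupplierID}⁺ = {Category, City, OrderID, PostalCode, ProductID, Qty, SupplierID, UnitPrice} covers every attribute.
{Qty, SupplierID} is a candidate key since {Qty, SupplierID}⁺ = {Category, City, OrderID, PostalCode, ProductID, Qty, SupplierID, UnitPrice} covers every attribute.
No proper subset of any of these is a key, and no other minimal superkey exists.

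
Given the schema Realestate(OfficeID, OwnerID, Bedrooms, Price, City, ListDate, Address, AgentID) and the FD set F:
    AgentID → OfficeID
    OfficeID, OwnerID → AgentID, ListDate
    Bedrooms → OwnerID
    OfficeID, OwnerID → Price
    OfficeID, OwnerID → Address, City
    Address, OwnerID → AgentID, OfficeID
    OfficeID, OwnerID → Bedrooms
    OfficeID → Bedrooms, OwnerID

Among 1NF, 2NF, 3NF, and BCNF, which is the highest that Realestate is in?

3NF

Candidate keys: {Address, Bedrooms}, {Address, OwnerID}, {AgentID}, {OfficeID}. Prime attributes: {Address, AgentID, Bedrooms, OfficeID, OwnerID}.
Bedrooms → OwnerID breaks BCNF: {Bedrooms}⁺ = {Bedrooms, OwnerID}, so {Bedrooms} is not a superkey.
Since {OwnerID} ⊆ prime attributes and every other non-superkey FD also has a prime right side, the schema is in 3NF.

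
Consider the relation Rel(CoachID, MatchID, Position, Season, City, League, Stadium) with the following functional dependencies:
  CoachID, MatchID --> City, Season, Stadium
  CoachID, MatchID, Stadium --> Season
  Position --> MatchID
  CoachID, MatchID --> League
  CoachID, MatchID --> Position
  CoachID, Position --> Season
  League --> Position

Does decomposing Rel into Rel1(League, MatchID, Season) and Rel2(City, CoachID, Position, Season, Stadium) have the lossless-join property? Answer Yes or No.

No

The shared attributes are {Season} and {Season}⁺ = {Season}.
Neither Rel1 nor Rel2 is contained in that closure, so the decomposition is lossy.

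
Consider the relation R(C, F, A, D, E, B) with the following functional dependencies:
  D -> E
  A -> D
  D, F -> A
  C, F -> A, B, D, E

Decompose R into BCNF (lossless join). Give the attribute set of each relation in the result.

Candidate key of the original relation: {C, F}.
{A, B, C, D, E, F}: {D} determines {D, E} here but is not a superkey — split on D -> E, giving {D, E} and {A, B, C, D, F}.
{D, E} has no BCNF violation.
{A, B, C, D, F}: {A} determines {A, D} here but is not a superkey — split on A -> D, giving {A, D} and {A, B, C, F}.
{A, D} has no BCNF violation.
{A, B, C, F} has no BCNF violation.

{A, B, C, F}; {A, D}; {D, E}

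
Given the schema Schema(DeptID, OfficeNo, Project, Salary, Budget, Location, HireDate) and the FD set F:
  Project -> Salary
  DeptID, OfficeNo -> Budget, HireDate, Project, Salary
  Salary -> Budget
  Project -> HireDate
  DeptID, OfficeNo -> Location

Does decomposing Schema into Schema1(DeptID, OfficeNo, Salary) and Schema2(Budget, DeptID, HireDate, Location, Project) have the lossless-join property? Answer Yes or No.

No

The shared attributes are {DeptID} and {DeptID}⁺ = {DeptID}.
The closure covers neither Schema1 nor Schema2 entirely; the join is not lossless.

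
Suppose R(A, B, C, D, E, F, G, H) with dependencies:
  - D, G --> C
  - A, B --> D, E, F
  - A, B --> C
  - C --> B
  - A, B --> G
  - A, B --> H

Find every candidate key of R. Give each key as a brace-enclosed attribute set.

{A} never appears on the right of any FD, so every key must include it.
{A, B}⁺ = {A, B, C, D, E, F, G, H}, which is every attribute, so {A, B} is a candidate key.
{A, C}⁺ = {A, B, C, D, E, F, G, H}, which is every attribute, so {A, C} is a candidate key.
{A, D, G}⁺ = {A, B, C, D, E, F, G, H}, which is every attribute, so {A, D, G} is a candidate key.
Any other superkey properly contains one of these, so there are no further candidate keys.

{A, B}, {A, C}, {A, D, G}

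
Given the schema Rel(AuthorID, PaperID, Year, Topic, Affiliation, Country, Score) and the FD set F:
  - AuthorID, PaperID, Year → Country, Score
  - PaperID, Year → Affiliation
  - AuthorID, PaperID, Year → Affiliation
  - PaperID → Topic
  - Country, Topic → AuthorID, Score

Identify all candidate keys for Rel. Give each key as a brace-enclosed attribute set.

Attributes never on any right-hand side: {PaperID, Year} — every candidate key must contain all of them.
Closure of {AuthorID, PaperID, Year} is {Affiliation, AuthorID, Country, PaperID, Score, Topic, Year}, the whole schema; {AuthorID, PaperID, Year} is a candidate key.
Closure of {Country, PaperID, Year} is {Affiliation, AuthorID, Country, PaperID, Score, Topic, Year}, the whole schema; {Country, PaperID, Year} is a candidate key.
No proper subset of any of these is a key, and no other minimal superkey exists.

{AuthorID, PaperID, Year}, {Country, PaperID, Year}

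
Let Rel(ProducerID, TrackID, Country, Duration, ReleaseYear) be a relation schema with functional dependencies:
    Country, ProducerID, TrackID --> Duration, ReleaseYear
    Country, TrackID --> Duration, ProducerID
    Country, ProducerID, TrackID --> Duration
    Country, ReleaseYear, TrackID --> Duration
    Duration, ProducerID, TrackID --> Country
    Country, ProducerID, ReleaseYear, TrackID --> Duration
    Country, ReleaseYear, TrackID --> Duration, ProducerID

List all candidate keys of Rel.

Attributes never on any right-hand side: {TrackID} — every candidate key must contain it.
{Country, TrackID}⁺ = {Country, Duration, ProducerID, ReleaseYear, TrackID}, which is every attribute, so {Country, TrackID} is a candidate key.
{Duration, ProducerID, TrackID}⁺ = {Country, Duration, ProducerID, ReleaseYear, TrackID}, which is every attribute, so {Duration, ProducerID, TrackID} is a candidate key.
These are minimal and exhaustive — every other superkey contains one of them.

{Country, TrackID}, {Duration, ProducerID, TrackID}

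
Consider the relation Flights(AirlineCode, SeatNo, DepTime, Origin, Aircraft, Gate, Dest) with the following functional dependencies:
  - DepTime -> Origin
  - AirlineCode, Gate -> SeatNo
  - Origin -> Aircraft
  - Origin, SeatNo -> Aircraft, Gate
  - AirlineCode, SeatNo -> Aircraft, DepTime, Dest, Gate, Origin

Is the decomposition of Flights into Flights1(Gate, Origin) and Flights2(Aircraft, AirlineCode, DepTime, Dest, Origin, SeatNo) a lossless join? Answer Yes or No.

No

The shared attributes are {Origin} and {Origin}⁺ = {Aircraft, Origin}.
Flights1 ⊄ {Aircraft, Origin} and Flights2 ⊄ {Aircraft, Origin}, so the split is lossy.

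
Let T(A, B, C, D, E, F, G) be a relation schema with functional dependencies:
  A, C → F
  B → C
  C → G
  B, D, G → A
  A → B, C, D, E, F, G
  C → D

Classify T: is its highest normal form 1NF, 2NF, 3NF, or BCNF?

Candidate keys: {A}, {B}. Prime attributes: {A, B}.
C → G: {C}⁺ = {C, D, G}, which is not all of the attributes, so the left side is not a superkey — BCNF is violated.
Because {G} is non-prime and the left side of C → G is not a superkey, the relation is not in 3NF.
Every candidate key is a single attribute, so no partial dependency is possible; 2NF holds.

2NF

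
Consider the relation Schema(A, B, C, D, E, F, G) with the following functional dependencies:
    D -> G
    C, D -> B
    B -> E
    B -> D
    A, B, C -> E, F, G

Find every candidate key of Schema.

Attributes never on any right-hand side: {A, C} — every candidate key must contain all of them.
{A, B, C}⁺ = {A, B, C, D, E, F, G} — all of the relation — so {A, B, C} is a candidate key.
{A, C, D}⁺ = {A, B, C, D, E, F, G} — all of the relation — so {A, C, D} is a candidate key.
Any other superkey properly contains one of these, so there are no further candidate keys.

{A, B, C}, {A, C, D}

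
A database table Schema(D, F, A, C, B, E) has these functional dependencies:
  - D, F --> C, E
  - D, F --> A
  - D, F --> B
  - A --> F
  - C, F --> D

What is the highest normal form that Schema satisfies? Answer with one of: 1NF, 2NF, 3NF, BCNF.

3NF

Candidate keys: {A, C}, {A, D}, {C, F}, {D, F}. Prime attributes: {A, C, D, F}.
A --> F: {A}⁺ = {A, F}, which is not all of the attributes, so the left side is not a superkey — BCNF is violated.
But every attribute on its right side ({F}) is prime, and the same holds for every other non-superkey FD, so 3NF still holds.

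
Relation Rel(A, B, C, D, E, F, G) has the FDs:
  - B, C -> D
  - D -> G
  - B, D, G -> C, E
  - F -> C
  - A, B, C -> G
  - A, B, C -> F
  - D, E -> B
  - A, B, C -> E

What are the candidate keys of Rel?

{A, B, C}, {A, B, D}, {A, B, F}, {A, D, E}

Attributes never on any right-hand side: {A} — every candidate key must contain it.
{A, B, C}⁺ = {A, B, C, D, E, F, G} — all of the relation — so {A, B, C} is a candidate key.
{A, B, D}⁺ = {A, B, C, D, E, F, G} — all of the relation — so {A, B, D} is a candidate key.
{A, B, F}⁺ = {A, B, C, D, E, F, G} — all of the relation — so {A, B, F} is a candidate key.
{A, D, E}⁺ = {A, B, C, D, E, F, G} — all of the relation — so {A, D, E} is a candidate key.
These are minimal and exhaustive — every other superkey contains one of them.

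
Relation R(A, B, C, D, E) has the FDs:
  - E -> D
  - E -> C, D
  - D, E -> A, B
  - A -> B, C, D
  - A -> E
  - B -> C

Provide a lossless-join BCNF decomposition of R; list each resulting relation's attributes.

Candidate keys of the original relation: {A}, {E}.
{A, B, C, D, E}: {B} determines {B, C} here but is not a superkey — split on B -> C, giving {B, C} and {A, B, D, E}.
{B, C} is in BCNF.
{A, B, D, E} is in BCNF.

{A, B, D, E}; {B, C}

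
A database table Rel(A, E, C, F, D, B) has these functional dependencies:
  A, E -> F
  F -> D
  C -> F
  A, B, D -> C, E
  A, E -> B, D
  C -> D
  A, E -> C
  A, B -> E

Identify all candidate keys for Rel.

{A, B}, {A, E}

No FD produces {A}, so it must be in every candidate key.
{A, B}⁺ = {A, B, C, D, E, F}, which is every attribute, so {A, B} is a candidate key.
{A, E}⁺ = {A, B, C, D, E, F}, which is every attribute, so {A, E} is a candidate key.
No proper subset of any of these is a key, and no other minimal superkey exists.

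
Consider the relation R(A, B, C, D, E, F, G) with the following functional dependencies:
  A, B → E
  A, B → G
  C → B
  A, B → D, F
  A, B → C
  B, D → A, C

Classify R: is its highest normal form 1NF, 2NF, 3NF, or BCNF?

3NF

Candidate keys: {A, B}, {A, C}, {B, D}, {C, D}. Prime attributes: {A, B, C, D}.
For C → B we have {C}⁺ = {B, C}; {C} is not a superkey, so BCNF fails.
Since {B} ⊆ prime attributes and every other non-superkey FD also has a prime right side, the schema is in 3NF.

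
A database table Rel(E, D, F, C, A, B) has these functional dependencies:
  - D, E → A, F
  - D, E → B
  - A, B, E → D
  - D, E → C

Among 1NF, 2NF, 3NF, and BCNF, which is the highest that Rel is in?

BCNF

Candidate keys: {A, B, E}, {D, E}. Prime attributes: {A, B, D, E}.
The left-hand side of every FD is a superkey, so BCNF is satisfied.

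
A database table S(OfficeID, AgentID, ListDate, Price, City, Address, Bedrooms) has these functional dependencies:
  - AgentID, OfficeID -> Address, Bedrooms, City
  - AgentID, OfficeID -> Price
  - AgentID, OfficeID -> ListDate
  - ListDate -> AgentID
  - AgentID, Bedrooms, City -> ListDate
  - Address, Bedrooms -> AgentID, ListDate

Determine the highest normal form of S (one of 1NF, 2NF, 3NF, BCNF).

Candidate keys: {Address, Bedrooms, OfficeID}, {AgentID, OfficeID}, {ListDate, OfficeID}. Prime attributes: {Address, AgentID, Bedrooms, ListDate, OfficeID}.
ListDate -> AgentID breaks BCNF: {ListDate}⁺ = {AgentID, ListDate}, so {ListDate} is not a superkey.
Its right-hand attributes {AgentID} are all prime, as are those of every other non-superkey FD — the relation is in 3NF.

3NF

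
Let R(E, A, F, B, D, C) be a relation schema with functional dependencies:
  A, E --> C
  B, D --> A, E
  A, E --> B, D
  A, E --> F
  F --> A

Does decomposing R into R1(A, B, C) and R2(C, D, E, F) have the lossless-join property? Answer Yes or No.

No

The shared attributes are {C} and {C}⁺ = {C}.
The closure covers neither R1 nor R2 entirely; the join is not lossless.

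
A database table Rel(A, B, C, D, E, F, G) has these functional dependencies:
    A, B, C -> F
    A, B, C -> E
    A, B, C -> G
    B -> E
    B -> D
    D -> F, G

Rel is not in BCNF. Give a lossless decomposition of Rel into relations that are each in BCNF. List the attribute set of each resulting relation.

{A, B, C}; {B, D, E}; {D, F, G}

Candidate key of the original relation: {A, B, C}.
Within {A, B, C, D, E, F, G}: {B}⁺ ∩ {A, B, C, D, E, F, G} = {B, D, E, F, G}, not the whole set, so B -> D, E, F, G violates BCNF; decompose into {B, D, E, F, G} and {A, B, C}.
Within {B, D, E, F, G}: {D}⁺ ∩ {B, D, E, F, G} = {D, F, G}, not the whole set, so D -> F, G violates BCNF; decompose into {D, F, G} and {B, D, E}.
{D, F, G} is in BCNF.
{B, D, E} is in BCNF.
{A, B, C} is in BCNF.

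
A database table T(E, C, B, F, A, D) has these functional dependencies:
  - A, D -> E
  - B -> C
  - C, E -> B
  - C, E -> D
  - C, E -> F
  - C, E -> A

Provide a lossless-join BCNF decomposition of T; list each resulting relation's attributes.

{A, B, D, F}; {A, D, E}; {B, C}

Candidate keys of the original relation: {A, B, D}, {A, C, D}, {B, E}, {C, E}.
In {A, B, C, D, E, F}, {A, D} is not a superkey ({A, D}⁺ restricted to this set is {A, D, E}), so split on A, D -> E into {A, D, E} and {A, B, C, D, F}.
{A, D, E} has no BCNF violation.
In {A, B, C, D, F}, {B} is not a superkey ({B}⁺ restricted to this set is {B, C}), so split on B -> C into {B, C} and {A, B, D, F}.
{B, C} has no BCNF violation.
{A, B, D, F} has no BCNF violation.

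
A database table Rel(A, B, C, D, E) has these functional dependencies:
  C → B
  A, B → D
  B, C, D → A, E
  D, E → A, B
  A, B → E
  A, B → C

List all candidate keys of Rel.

{A, B}, {A, C}, {C, D}, {D, E}

{A, B}⁺ = {A, B, C, D, E}, which is every attribute, so {A, B} is a candidate key.
{A, C}⁺ = {A, B, C, D, E}, which is every attribute, so {A, C} is a candidate key.
{C, D}⁺ = {A, B, C, D, E}, which is every attribute, so {C, D} is a candidate key.
{D, E}⁺ = {A, B, C, D, E}, which is every attribute, so {D, E} is a candidate key.
These are minimal and exhaustive — every other superkey contains one of them.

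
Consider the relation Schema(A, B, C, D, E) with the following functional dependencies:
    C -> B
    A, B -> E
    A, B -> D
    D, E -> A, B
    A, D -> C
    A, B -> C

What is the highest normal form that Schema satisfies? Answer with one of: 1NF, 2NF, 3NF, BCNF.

Candidate keys: {A, B}, {A, C}, {A, D}, {D, E}. Prime attributes: {A, B, C, D, E}.
For C -> B we have {C}⁺ = {B, C}; {C} is not a superkey, so BCNF fails.
Its right-hand attributes {B} are all prime, as are those of every other non-superkey FD — the relation is in 3NF.

3NF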